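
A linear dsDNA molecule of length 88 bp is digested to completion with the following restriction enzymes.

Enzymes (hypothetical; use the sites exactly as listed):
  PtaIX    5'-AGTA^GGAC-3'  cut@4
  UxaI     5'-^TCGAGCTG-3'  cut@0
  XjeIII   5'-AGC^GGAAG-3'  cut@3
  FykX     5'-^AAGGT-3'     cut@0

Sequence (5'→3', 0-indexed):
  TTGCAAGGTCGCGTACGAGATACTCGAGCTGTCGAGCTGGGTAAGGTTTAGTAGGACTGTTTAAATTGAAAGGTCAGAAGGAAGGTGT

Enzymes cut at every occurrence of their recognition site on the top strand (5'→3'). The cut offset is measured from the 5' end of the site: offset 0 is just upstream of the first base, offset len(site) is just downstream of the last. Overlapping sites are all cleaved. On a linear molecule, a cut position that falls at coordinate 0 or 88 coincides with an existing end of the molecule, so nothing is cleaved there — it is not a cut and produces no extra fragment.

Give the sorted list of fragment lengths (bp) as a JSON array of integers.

[4,7,8,11,11,12,16,19]

Site scan:
  PtaIX (AGTAGGAC, off=4): starts [49] → cuts [53]
  UxaI (TCGAGCTG, off=0): starts [23, 31] → cuts [23, 31]
  XjeIII (AGCGGAAG, off=3): no sites
  FykX (AAGGT, off=0): starts [4, 42, 69, 81] → cuts [4, 42, 69, 81]

Pooled cuts: [4, 23, 31, 42, 53, 69, 81]

Fragment lengths:
  [0,4): 4 bp
  [4,23): 19 bp
  [23,31): 8 bp
  [31,42): 11 bp
  [42,53): 11 bp
  [53,69): 16 bp
  [69,81): 12 bp
  [81,88): 7 bp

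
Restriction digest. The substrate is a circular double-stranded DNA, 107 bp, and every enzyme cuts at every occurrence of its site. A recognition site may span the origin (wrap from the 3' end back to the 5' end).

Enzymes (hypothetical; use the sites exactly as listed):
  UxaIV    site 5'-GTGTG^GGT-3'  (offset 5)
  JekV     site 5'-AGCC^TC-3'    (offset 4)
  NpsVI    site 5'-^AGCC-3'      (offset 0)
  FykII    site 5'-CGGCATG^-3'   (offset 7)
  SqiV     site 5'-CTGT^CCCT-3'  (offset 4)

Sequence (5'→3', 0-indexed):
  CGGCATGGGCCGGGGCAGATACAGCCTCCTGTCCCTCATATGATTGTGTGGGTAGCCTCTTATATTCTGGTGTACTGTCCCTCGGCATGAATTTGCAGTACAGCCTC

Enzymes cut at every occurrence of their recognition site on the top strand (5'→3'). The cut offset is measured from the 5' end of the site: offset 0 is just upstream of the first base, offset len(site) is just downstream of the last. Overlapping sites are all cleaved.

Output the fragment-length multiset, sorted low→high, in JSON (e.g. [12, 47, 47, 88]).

[3,4,4,4,6,9,11,12,15,18,21]

Site scan:
  UxaIV GTGTGGGT/5: at [45] ⇒ [50]
  JekV AGCCTC/4: at [22, 53, 101] ⇒ [26, 57, 105]
  NpsVI AGCC/0: at [22, 53, 101] ⇒ [22, 53, 101]
  FykII CGGCATG/7: at [0, 82] ⇒ [7, 89]
  SqiV CTGTCCCT/4: at [28, 74] ⇒ [32, 78]

All cut coordinates (distinct, sorted): [7, 22, 26, 32, 50, 53, 57, 78, 89, 101, 105]

Fragment lengths:
  7→22: 15 bp
  22→26: 4 bp
  26→32: 6 bp
  32→50: 18 bp
  50→53: 3 bp
  53→57: 4 bp
  57→78: 21 bp
  78→89: 11 bp
  89→101: 12 bp
  101→105: 4 bp
  105→7 (wrap): 107-105+7 = 9 bp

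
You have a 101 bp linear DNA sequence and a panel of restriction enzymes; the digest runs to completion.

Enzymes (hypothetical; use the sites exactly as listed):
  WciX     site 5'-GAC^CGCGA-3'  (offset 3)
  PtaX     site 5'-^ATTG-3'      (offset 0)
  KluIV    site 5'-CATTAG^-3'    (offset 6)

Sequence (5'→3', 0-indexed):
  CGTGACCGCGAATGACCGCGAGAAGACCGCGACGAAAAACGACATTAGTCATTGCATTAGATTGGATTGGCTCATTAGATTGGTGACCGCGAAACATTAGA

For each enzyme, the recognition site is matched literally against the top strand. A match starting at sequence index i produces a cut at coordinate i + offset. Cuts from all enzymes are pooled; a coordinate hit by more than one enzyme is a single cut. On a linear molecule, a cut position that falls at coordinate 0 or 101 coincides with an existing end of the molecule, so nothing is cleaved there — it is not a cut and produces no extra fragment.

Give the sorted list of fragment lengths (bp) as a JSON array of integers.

Per-enzyme occurrences:
  WciX (GACCGCGA, off=3): starts [3, 13, 24, 84] → cuts [6, 16, 27, 87]
  PtaX (ATTG, off=0): starts [50, 60, 65, 78] → cuts [50, 60, 65, 78]
  KluIV (CATTAG, off=6): starts [42, 54, 72, 94] → cuts [48, 60, 78, 100]

Pooled cuts: [6, 16, 27, 48, 50, 60, 65, 78, 87, 100]

Fragment lengths:
  [0,6): 6 bp
  [6,16): 10 bp
  [16,27): 11 bp
  [27,48): 21 bp
  [48,50): 2 bp
  [50,60): 10 bp
  [60,65): 5 bp
  [65,78): 13 bp
  [78,87): 9 bp
  [87,100): 13 bp
  [100,101): 1 bp

[1,2,5,6,9,10,10,11,13,13,21]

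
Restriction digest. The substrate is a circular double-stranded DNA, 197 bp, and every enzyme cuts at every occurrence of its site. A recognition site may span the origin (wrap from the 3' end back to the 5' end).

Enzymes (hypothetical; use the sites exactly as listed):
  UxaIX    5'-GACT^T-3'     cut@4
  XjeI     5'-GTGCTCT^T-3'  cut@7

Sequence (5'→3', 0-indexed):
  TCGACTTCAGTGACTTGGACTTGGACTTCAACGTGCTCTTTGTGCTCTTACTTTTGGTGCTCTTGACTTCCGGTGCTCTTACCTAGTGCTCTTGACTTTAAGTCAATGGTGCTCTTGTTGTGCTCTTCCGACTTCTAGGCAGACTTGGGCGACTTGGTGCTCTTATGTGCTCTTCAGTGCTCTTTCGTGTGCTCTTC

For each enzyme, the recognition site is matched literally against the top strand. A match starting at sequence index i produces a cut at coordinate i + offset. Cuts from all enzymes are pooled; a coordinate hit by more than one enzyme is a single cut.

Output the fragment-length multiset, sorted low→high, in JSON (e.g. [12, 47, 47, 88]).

[5,5,6,6,7,8,9,9,9,9,10,10,11,11,12,12,12,13,15,18]

Scan for sites:
  UxaIX GACTT/4: at [2, 11, 17, 23, 64, 93, 129, 141, 150] ⇒ [6, 15, 21, 27, 68, 97, 133, 145, 154]
  XjeI GTGCTCTT/7: at [32, 41, 56, 72, 85, 108, 119, 156, 166, 176, 188] ⇒ [39, 48, 63, 79, 92, 115, 126, 163, 173, 183, 195]

Pooled cuts: [6, 15, 21, 27, 39, 48, 63, 68, 79, 92, 97, 115, 126, 133, 145, 154, 163, 173, 183, 195]

Fragment lengths:
  6→15: 9 bp
  15→21: 6 bp
  21→27: 6 bp
  27→39: 12 bp
  39→48: 9 bp
  48→63: 15 bp
  63→68: 5 bp
  68→79: 11 bp
  79→92: 13 bp
  92→97: 5 bp
  97→115: 18 bp
  115→126: 11 bp
  126→133: 7 bp
  133→145: 12 bp
  145→154: 9 bp
  154→163: 9 bp
  163→173: 10 bp
  173→183: 10 bp
  183→195: 12 bp
  195→6 (wrap): 197-195+6 = 8 bp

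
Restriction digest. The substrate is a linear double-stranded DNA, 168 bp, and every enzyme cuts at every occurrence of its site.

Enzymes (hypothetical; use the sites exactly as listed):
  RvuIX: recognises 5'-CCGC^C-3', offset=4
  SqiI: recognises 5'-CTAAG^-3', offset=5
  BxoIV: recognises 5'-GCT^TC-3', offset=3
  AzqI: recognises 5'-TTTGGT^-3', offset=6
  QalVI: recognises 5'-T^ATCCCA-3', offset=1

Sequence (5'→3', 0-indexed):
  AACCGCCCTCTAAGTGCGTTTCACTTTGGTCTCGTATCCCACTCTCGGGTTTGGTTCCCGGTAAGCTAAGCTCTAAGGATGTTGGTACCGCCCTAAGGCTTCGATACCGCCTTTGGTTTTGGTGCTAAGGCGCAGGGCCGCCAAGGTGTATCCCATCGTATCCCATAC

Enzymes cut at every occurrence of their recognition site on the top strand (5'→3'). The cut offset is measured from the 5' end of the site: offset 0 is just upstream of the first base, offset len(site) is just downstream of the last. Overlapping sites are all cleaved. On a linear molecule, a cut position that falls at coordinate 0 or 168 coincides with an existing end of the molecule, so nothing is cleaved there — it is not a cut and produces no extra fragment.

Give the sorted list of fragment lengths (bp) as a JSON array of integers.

Per-enzyme occurrences:
  RvuIX (CCGCC, off=4): starts [2, 87, 106, 137] → cuts [6, 91, 110, 141]
  SqiI (CTAAG, off=5): starts [9, 65, 72, 92, 124] → cuts [14, 70, 77, 97, 129]
  BxoIV (GCTTC, off=3): starts [97] → cuts [100]
  AzqI (TTTGGT, off=6): starts [24, 49, 111, 117] → cuts [30, 55, 117, 123]
  QalVI (TATCCCA, off=1): starts [34, 148, 158] → cuts [35, 149, 159]

Pooled cuts: [6, 14, 30, 35, 55, 70, 77, 91, 97, 100, 110, 117, 123, 129, 141, 149, 159]

Fragment lengths:
  [0,6): 6 bp
  [6,14): 8 bp
  [14,30): 16 bp
  [30,35): 5 bp
  [35,55): 20 bp
  [55,70): 15 bp
  [70,77): 7 bp
  [77,91): 14 bp
  [91,97): 6 bp
  [97,100): 3 bp
  [100,110): 10 bp
  [110,117): 7 bp
  [117,123): 6 bp
  [123,129): 6 bp
  [129,141): 12 bp
  [141,149): 8 bp
  [149,159): 10 bp
  [159,168): 9 bp

[3,5,6,6,6,6,7,7,8,8,9,10,10,12,14,15,16,20]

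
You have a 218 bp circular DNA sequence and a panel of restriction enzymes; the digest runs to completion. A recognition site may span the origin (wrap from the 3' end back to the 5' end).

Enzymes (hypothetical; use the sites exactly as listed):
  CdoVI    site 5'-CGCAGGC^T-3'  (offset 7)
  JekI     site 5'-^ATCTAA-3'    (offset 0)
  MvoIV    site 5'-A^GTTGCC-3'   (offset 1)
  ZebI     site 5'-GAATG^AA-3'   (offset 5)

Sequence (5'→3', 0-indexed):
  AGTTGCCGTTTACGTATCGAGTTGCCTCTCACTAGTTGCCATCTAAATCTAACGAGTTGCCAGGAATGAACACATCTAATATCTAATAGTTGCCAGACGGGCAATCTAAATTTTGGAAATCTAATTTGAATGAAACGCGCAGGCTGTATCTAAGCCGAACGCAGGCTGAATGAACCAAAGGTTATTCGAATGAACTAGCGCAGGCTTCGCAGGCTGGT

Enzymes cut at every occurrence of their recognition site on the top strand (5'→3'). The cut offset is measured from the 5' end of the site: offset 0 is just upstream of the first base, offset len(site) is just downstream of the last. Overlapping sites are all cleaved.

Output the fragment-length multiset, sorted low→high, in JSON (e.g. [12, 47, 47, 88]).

Scan for sites:
  CdoVI (CGCAGGCT, off=7): starts [137, 159, 198, 207] → cuts [144, 166, 205, 214]
  JekI (ATCTAA, off=0): starts [40, 46, 73, 80, 103, 118, 147] → cuts [40, 46, 73, 80, 103, 118, 147]
  MvoIV (AGTTGCC, off=1): starts [0, 19, 33, 54, 87] → cuts [1, 20, 34, 55, 88]
  ZebI (GAATGAA, off=5): starts [63, 127, 167, 187] → cuts [68, 132, 172, 192]

Pooled cuts: [1, 20, 34, 40, 46, 55, 68, 73, 80, 88, 103, 118, 132, 144, 147, 166, 172, 192, 205, 214]

Fragments:
  1→20: 19 bp
  20→34: 14 bp
  34→40: 6 bp
  40→46: 6 bp
  46→55: 9 bp
  55→68: 13 bp
  68→73: 5 bp
  73→80: 7 bp
  80→88: 8 bp
  88→103: 15 bp
  103→118: 15 bp
  118→132: 14 bp
  132→144: 12 bp
  144→147: 3 bp
  147→166: 19 bp
  166→172: 6 bp
  172→192: 20 bp
  192→205: 13 bp
  205→214: 9 bp
  214→1 (wrap): 218-214+1 = 5 bp

[3,5,5,6,6,6,7,8,9,9,12,13,13,14,14,15,15,19,19,20]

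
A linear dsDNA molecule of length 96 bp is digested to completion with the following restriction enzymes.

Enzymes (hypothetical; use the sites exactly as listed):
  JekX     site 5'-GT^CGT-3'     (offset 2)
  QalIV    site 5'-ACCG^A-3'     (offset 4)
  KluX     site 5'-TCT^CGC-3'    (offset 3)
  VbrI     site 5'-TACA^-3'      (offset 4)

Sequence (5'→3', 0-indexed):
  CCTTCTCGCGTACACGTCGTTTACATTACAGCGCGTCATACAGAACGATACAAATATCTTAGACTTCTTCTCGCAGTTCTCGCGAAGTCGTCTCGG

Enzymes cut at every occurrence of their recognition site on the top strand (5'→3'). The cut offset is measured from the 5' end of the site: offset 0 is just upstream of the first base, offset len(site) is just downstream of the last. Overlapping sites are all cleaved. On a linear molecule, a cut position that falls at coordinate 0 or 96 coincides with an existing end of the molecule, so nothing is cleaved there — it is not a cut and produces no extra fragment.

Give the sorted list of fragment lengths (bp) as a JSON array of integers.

Site scan:
  JekX (GTCGT, off=2): starts [15, 86] → cuts [17, 88]
  QalIV (ACCGA, off=4): no sites
  KluX (TCTCGC, off=3): starts [3, 68, 77] → cuts [6, 71, 80]
  VbrI (TACA, off=4): starts [10, 21, 26, 38, 48] → cuts [14, 25, 30, 42, 52]

Pooled cuts: [6, 14, 17, 25, 30, 42, 52, 71, 80, 88]

Fragment lengths:
  [0,6): 6 bp
  [6,14): 8 bp
  [14,17): 3 bp
  [17,25): 8 bp
  [25,30): 5 bp
  [30,42): 12 bp
  [42,52): 10 bp
  [52,71): 19 bp
  [71,80): 9 bp
  [80,88): 8 bp
  [88,96): 8 bp

[3,5,6,8,8,8,8,9,10,12,19]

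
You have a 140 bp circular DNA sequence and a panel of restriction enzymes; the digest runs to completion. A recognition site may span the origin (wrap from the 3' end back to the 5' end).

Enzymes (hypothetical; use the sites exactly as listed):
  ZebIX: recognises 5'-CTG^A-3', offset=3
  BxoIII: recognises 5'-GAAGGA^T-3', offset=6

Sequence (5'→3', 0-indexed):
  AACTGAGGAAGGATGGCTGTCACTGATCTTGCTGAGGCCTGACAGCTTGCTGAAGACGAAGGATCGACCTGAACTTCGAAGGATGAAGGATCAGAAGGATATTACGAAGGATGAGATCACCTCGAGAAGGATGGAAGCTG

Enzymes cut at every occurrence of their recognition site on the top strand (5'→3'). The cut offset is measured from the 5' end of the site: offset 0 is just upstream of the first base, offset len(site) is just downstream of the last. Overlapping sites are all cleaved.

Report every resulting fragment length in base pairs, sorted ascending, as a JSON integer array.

[5,7,7,8,8,9,9,9,11,11,12,12,12,20]

Scan for sites:
  ZebIX CTGA/3: at [2, 22, 31, 38, 49, 68, 137] ⇒ [0, 5, 25, 34, 41, 52, 71]
  BxoIII GAAGGAT/6: at [7, 57, 77, 84, 93, 105, 125] ⇒ [13, 63, 83, 90, 99, 111, 131]

Pooled cuts: [0, 5, 13, 25, 34, 41, 52, 63, 71, 83, 90, 99, 111, 131]

Fragments:
  0→5: 5 bp
  5→13: 8 bp
  13→25: 12 bp
  25→34: 9 bp
  34→41: 7 bp
  41→52: 11 bp
  52→63: 11 bp
  63→71: 8 bp
  71→83: 12 bp
  83→90: 7 bp
  90→99: 9 bp
  99→111: 12 bp
  111→131: 20 bp
  131→0 (wrap): 140-131+0 = 9 bp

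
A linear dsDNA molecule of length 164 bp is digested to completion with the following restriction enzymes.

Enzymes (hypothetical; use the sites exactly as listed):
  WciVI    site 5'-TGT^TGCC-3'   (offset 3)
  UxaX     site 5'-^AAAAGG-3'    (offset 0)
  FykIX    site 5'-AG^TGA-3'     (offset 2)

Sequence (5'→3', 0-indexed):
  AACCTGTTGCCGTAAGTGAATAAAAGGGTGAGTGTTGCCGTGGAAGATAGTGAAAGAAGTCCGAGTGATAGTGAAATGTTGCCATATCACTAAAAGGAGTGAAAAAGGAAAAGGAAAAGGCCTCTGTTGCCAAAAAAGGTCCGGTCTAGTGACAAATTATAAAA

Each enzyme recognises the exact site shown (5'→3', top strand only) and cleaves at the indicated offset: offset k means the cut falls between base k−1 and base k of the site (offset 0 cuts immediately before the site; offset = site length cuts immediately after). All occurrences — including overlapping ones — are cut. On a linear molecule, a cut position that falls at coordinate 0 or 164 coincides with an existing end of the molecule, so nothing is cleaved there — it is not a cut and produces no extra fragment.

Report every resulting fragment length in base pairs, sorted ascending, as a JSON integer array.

Scan for sites:
  WciVI (TGTTGCC, off=3): starts [4, 32, 76, 124] → cuts [7, 35, 79, 127]
  UxaX (AAAAGG, off=0): starts [21, 91, 102, 108, 114, 133] → cuts [21, 91, 102, 108, 114, 133]
  FykIX (AGTGA, off=2): starts [14, 48, 63, 69, 97, 147] → cuts [16, 50, 65, 71, 99, 149]

Pooled cuts: [7, 16, 21, 35, 50, 65, 71, 79, 91, 99, 102, 108, 114, 127, 133, 149]

Fragment lengths:
  [0,7): 7 bp
  [7,16): 9 bp
  [16,21): 5 bp
  [21,35): 14 bp
  [35,50): 15 bp
  [50,65): 15 bp
  [65,71): 6 bp
  [71,79): 8 bp
  [79,91): 12 bp
  [91,99): 8 bp
  [99,102): 3 bp
  [102,108): 6 bp
  [108,114): 6 bp
  [114,127): 13 bp
  [127,133): 6 bp
  [133,149): 16 bp
  [149,164): 15 bp

[3,5,6,6,6,6,7,8,8,9,12,13,14,15,15,15,16]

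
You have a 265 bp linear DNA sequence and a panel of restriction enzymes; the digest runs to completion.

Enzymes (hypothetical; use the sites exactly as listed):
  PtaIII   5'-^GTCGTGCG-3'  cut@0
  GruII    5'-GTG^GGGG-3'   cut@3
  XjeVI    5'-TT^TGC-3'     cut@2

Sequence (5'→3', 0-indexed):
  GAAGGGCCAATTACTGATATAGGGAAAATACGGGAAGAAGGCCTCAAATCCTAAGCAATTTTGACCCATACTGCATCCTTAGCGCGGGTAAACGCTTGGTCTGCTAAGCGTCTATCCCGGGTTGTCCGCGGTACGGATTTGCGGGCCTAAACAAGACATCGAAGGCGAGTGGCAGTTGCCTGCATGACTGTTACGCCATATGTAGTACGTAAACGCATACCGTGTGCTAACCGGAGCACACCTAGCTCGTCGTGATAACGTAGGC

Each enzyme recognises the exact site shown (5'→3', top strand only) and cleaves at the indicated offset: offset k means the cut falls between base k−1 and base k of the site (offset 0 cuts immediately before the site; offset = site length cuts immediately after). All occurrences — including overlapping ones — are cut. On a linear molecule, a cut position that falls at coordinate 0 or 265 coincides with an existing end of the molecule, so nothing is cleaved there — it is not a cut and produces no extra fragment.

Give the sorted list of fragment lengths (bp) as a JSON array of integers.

[126,139]

Scan for sites:
  PtaIII (GTCGTGCG, off=0): no sites
  GruII (GTGGGGG, off=3): no sites
  XjeVI TTTGC/2: at [137] ⇒ [139]

Pooled cuts: [139]

Fragment lengths:
  [0,139): 139 bp
  [139,265): 126 bp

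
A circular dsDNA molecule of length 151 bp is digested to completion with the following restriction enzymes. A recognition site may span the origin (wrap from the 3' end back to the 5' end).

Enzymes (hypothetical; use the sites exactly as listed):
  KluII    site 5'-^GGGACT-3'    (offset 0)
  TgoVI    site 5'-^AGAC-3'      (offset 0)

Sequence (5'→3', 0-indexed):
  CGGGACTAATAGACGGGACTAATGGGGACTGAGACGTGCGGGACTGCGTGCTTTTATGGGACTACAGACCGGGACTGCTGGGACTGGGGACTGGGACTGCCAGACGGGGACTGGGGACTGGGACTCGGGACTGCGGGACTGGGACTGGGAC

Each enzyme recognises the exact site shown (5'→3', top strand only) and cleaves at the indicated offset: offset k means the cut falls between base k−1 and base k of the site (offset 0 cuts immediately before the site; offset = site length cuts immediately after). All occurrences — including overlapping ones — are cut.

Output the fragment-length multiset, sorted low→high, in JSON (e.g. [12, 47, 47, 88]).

Site scan:
  KluII (GGGACT, off=0): starts [1, 14, 24, 39, 57, 70, 79, 86, 92, 106, 113, 119, 126, 134, 140] → cuts [1, 14, 24, 39, 57, 70, 79, 86, 92, 106, 113, 119, 126, 134, 140]
  TgoVI (AGAC, off=0): starts [10, 31, 65, 101] → cuts [10, 31, 65, 101]

Pooled cuts: [1, 10, 14, 24, 31, 39, 57, 65, 70, 79, 86, 92, 101, 106, 113, 119, 126, 134, 140]

Fragment lengths:
  1→10: 9 bp
  10→14: 4 bp
  14→24: 10 bp
  24→31: 7 bp
  31→39: 8 bp
  39→57: 18 bp
  57→65: 8 bp
  65→70: 5 bp
  70→79: 9 bp
  79→86: 7 bp
  86→92: 6 bp
  92→101: 9 bp
  101→106: 5 bp
  106→113: 7 bp
  113→119: 6 bp
  119→126: 7 bp
  126→134: 8 bp
  134→140: 6 bp
  140→1 (wrap): 151-140+1 = 12 bp

[4,5,5,6,6,6,7,7,7,7,8,8,8,9,9,9,10,12,18]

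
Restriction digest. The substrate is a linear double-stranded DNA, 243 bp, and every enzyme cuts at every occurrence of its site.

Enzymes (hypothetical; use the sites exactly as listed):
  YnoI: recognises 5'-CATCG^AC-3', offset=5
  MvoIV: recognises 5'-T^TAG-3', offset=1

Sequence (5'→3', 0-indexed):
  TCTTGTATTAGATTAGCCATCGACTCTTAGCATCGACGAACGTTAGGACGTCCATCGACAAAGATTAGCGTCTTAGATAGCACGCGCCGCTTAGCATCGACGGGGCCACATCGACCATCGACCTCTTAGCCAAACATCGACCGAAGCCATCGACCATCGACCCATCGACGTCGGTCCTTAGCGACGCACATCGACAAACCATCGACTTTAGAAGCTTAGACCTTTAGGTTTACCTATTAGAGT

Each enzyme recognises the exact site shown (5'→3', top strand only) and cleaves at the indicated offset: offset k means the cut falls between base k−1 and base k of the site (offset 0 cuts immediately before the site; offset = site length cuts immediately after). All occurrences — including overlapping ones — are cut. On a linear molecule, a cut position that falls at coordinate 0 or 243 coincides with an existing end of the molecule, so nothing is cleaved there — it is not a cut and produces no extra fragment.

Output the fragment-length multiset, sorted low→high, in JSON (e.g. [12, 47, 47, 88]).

Scan for sites:
  YnoI CATCGAC/5: at [17, 30, 52, 94, 108, 115, 134, 147, 154, 162, 188, 199] ⇒ [22, 35, 57, 99, 113, 120, 139, 152, 159, 167, 193, 204]
  MvoIV TTAG/1: at [7, 12, 26, 42, 64, 72, 90, 125, 177, 207, 215, 223, 236] ⇒ [8, 13, 27, 43, 65, 73, 91, 126, 178, 208, 216, 224, 237]

All cut coordinates (distinct, sorted): [8, 13, 22, 27, 35, 43, 57, 65, 73, 91, 99, 113, 120, 126, 139, 152, 159, 167, 178, 193, 204, 208, 216, 224, 237]

Fragments:
  [0,8): 8 bp
  [8,13): 5 bp
  [13,22): 9 bp
  [22,27): 5 bp
  [27,35): 8 bp
  [35,43): 8 bp
  [43,57): 14 bp
  [57,65): 8 bp
  [65,73): 8 bp
  [73,91): 18 bp
  [91,99): 8 bp
  [99,113): 14 bp
  [113,120): 7 bp
  [120,126): 6 bp
  [126,139): 13 bp
  [139,152): 13 bp
  [152,159): 7 bp
  [159,167): 8 bp
  [167,178): 11 bp
  [178,193): 15 bp
  [193,204): 11 bp
  [204,208): 4 bp
  [208,216): 8 bp
  [216,224): 8 bp
  [224,237): 13 bp
  [237,243): 6 bp

[4,5,5,6,6,7,7,8,8,8,8,8,8,8,8,8,9,11,11,13,13,13,14,14,15,18]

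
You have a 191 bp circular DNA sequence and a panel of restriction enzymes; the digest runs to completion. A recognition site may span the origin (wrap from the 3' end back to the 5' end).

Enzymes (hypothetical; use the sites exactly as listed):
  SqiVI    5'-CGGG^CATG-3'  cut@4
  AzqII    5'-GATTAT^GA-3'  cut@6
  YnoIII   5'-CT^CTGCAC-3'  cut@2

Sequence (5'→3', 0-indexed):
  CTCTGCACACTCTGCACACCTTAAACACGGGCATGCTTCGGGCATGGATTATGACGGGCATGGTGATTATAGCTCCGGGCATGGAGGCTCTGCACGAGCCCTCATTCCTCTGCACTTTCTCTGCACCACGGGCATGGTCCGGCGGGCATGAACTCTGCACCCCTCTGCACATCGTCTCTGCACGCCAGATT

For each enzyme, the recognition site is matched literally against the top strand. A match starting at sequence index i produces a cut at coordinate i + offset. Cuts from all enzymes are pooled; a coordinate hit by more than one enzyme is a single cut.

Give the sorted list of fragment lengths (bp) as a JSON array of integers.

[6,8,9,10,10,10,11,11,12,13,14,16,20,20,21]

Scan for sites:
  SqiVI CGGGCATG/4: at [27, 38, 54, 75, 128, 142] ⇒ [31, 42, 58, 79, 132, 146]
  AzqII GATTATGA/6: at [46] ⇒ [52]
  YnoIII CTCTGCAC/2: at [0, 9, 87, 107, 118, 152, 162, 175] ⇒ [2, 11, 89, 109, 120, 154, 164, 177]

Pooled cuts: [2, 11, 31, 42, 52, 58, 79, 89, 109, 120, 132, 146, 154, 164, 177]

Fragments:
  2→11: 9 bp
  11→31: 20 bp
  31→42: 11 bp
  42→52: 10 bp
  52→58: 6 bp
  58→79: 21 bp
  79→89: 10 bp
  89→109: 20 bp
  109→120: 11 bp
  120→132: 12 bp
  132→146: 14 bp
  146→154: 8 bp
  154→164: 10 bp
  164→177: 13 bp
  177→2 (wrap): 191-177+2 = 16 bp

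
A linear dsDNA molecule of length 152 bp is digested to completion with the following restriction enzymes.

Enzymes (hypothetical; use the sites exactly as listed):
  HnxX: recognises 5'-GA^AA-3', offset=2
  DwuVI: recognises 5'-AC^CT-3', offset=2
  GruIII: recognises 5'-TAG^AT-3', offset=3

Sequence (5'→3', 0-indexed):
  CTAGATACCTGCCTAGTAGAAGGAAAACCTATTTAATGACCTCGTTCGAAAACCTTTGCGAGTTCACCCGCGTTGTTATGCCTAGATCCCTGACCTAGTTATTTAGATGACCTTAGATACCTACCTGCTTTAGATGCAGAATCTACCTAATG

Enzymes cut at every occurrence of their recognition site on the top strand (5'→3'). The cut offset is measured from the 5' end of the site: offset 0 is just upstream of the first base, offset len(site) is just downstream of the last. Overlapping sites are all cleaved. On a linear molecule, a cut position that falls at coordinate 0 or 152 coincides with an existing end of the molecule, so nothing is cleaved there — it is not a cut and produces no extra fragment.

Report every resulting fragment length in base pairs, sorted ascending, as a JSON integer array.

Scan for sites:
  HnxX (GAAA, off=2): starts [22, 47] → cuts [24, 49]
  DwuVI (ACCT, off=2): starts [6, 26, 38, 51, 92, 109, 118, 122, 144] → cuts [8, 28, 40, 53, 94, 111, 120, 124, 146]
  GruIII (TAGAT, off=3): starts [1, 82, 103, 113, 130] → cuts [4, 85, 106, 116, 133]

All cut coordinates (distinct, sorted): [4, 8, 24, 28, 40, 49, 53, 85, 94, 106, 111, 116, 120, 124, 133, 146]

Fragments:
  [0,4): 4 bp
  [4,8): 4 bp
  [8,24): 16 bp
  [24,28): 4 bp
  [28,40): 12 bp
  [40,49): 9 bp
  [49,53): 4 bp
  [53,85): 32 bp
  [85,94): 9 bp
  [94,106): 12 bp
  [106,111): 5 bp
  [111,116): 5 bp
  [116,120): 4 bp
  [120,124): 4 bp
  [124,133): 9 bp
  [133,146): 13 bp
  [146,152): 6 bp

[4,4,4,4,4,4,5,5,6,9,9,9,12,12,13,16,32]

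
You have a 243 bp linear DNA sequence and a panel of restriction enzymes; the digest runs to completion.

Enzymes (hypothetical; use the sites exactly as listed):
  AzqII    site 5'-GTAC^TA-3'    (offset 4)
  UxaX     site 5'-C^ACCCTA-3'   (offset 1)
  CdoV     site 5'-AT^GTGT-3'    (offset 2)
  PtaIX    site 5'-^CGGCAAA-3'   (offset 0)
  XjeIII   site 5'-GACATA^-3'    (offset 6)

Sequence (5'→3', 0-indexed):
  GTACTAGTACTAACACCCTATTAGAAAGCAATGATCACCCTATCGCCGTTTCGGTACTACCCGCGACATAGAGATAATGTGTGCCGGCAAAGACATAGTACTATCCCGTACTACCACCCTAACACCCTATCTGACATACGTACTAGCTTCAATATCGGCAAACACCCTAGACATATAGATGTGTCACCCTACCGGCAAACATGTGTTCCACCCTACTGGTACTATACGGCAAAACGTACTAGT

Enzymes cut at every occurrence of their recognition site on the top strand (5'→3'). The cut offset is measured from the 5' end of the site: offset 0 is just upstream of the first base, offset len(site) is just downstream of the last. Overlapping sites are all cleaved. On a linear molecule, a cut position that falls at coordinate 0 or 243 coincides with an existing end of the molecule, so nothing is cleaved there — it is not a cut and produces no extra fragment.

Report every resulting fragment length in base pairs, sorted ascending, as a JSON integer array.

Scan for sites:
  AzqII GTACTA/4: at [0, 6, 53, 97, 107, 139, 218, 235] ⇒ [4, 10, 57, 101, 111, 143, 222, 239]
  UxaX CACCCTA/1: at [13, 35, 114, 122, 162, 184, 208] ⇒ [14, 36, 115, 123, 163, 185, 209]
  CdoV ATGTGT/2: at [76, 178, 200] ⇒ [78, 180, 202]
  PtaIX CGGCAAA/0: at [84, 155, 192, 226] ⇒ [84, 155, 192, 226]
  XjeIII GACATA/6: at [64, 91, 132, 169] ⇒ [70, 97, 138, 175]

Pooled cuts: [4, 10, 14, 36, 57, 70, 78, 84, 97, 101, 111, 115, 123, 138, 143, 155, 163, 175, 180, 185, 192, 202, 209, 222, 226, 239]

Fragments:
  [0,4): 4 bp
  [4,10): 6 bp
  [10,14): 4 bp
  [14,36): 22 bp
  [36,57): 21 bp
  [57,70): 13 bp
  [70,78): 8 bp
  [78,84): 6 bp
  [84,97): 13 bp
  [97,101): 4 bp
  [101,111): 10 bp
  [111,115): 4 bp
  [115,123): 8 bp
  [123,138): 15 bp
  [138,143): 5 bp
  [143,155): 12 bp
  [155,163): 8 bp
  [163,175): 12 bp
  [175,180): 5 bp
  [180,185): 5 bp
  [185,192): 7 bp
  [192,202): 10 bp
  [202,209): 7 bp
  [209,222): 13 bp
  [222,226): 4 bp
  [226,239): 13 bp
  [239,243): 4 bp

[4,4,4,4,4,4,5,5,5,6,6,7,7,8,8,8,10,10,12,12,13,13,13,13,15,21,22]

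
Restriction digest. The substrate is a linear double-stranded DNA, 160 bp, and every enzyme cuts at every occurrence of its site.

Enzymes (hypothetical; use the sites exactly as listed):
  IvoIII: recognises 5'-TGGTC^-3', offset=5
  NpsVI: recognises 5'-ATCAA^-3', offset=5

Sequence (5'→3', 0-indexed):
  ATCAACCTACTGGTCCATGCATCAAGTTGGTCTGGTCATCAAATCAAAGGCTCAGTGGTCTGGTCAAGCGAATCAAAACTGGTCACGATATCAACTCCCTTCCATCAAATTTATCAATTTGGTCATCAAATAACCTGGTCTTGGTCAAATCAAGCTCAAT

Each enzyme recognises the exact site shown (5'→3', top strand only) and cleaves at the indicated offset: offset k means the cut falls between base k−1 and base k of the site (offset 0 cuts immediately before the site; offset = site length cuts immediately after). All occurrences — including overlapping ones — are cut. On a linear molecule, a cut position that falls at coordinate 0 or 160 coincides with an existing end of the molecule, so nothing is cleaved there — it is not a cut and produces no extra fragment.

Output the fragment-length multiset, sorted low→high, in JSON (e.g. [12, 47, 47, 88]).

[5,5,5,5,5,5,6,7,7,7,7,8,9,10,10,10,11,11,13,14]

Site scan:
  IvoIII (TGGTC, off=5): starts [10, 27, 32, 55, 60, 79, 119, 135, 141] → cuts [15, 32, 37, 60, 65, 84, 124, 140, 146]
  NpsVI (ATCAA, off=5): starts [0, 20, 37, 42, 71, 89, 103, 112, 124, 148] → cuts [5, 25, 42, 47, 76, 94, 108, 117, 129, 153]

All cut coordinates (distinct, sorted): [5, 15, 25, 32, 37, 42, 47, 60, 65, 76, 84, 94, 108, 117, 124, 129, 140, 146, 153]

Fragments:
  [0,5): 5 bp
  [5,15): 10 bp
  [15,25): 10 bp
  [25,32): 7 bp
  [32,37): 5 bp
  [37,42): 5 bp
  [42,47): 5 bp
  [47,60): 13 bp
  [60,65): 5 bp
  [65,76): 11 bp
  [76,84): 8 bp
  [84,94): 10 bp
  [94,108): 14 bp
  [108,117): 9 bp
  [117,124): 7 bp
  [124,129): 5 bp
  [129,140): 11 bp
  [140,146): 6 bp
  [146,153): 7 bp
  [153,160): 7 bp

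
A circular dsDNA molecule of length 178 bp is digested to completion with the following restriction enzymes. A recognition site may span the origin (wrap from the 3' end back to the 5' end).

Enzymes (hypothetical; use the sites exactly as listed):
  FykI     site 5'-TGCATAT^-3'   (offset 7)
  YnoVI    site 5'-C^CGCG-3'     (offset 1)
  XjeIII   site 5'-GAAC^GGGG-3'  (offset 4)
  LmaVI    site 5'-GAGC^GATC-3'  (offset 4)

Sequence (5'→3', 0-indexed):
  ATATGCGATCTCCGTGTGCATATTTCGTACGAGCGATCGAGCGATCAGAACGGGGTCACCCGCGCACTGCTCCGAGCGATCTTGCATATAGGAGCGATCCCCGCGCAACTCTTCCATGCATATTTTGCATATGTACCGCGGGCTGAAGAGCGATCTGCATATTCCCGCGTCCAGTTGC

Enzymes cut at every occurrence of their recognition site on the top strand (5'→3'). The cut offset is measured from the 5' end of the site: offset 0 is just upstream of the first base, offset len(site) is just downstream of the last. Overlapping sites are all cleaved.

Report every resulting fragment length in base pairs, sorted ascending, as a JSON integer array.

[3,4,6,6,8,9,9,9,11,11,12,15,17,17,19,22]

Per-enzyme occurrences:
  FykI (TGCATAT, off=7): starts [16, 82, 116, 125, 155, 175] → cuts [4, 23, 89, 123, 132, 162]
  YnoVI (CCGCG, off=1): starts [59, 100, 135, 164] → cuts [60, 101, 136, 165]
  XjeIII (GAACGGGG, off=4): starts [47] → cuts [51]
  LmaVI (GAGCGATC, off=4): starts [30, 38, 73, 91, 147] → cuts [34, 42, 77, 95, 151]

All cut coordinates (distinct, sorted): [4, 23, 34, 42, 51, 60, 77, 89, 95, 101, 123, 132, 136, 151, 162, 165]

Fragment lengths:
  4→23: 19 bp
  23→34: 11 bp
  34→42: 8 bp
  42→51: 9 bp
  51→60: 9 bp
  60→77: 17 bp
  77→89: 12 bp
  89→95: 6 bp
  95→101: 6 bp
  101→123: 22 bp
  123→132: 9 bp
  132→136: 4 bp
  136→151: 15 bp
  151→162: 11 bp
  162→165: 3 bp
  165→4 (wrap): 178-165+4 = 17 bp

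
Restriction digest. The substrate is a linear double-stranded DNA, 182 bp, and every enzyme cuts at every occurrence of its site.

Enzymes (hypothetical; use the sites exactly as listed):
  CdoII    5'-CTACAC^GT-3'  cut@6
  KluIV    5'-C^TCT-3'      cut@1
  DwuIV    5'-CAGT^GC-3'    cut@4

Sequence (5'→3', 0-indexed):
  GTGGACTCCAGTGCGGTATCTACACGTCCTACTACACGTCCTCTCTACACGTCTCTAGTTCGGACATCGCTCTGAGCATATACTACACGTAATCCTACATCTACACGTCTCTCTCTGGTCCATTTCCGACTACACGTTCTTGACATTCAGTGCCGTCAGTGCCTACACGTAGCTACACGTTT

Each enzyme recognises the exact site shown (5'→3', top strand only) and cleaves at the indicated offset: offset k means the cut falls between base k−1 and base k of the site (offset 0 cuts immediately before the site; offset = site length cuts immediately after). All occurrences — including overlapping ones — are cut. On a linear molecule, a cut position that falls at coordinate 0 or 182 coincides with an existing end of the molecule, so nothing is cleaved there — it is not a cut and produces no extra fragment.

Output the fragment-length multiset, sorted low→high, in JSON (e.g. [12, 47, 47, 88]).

[2,2,2,3,3,4,4,7,8,9,10,12,12,13,16,17,18,18,22]

Site scan:
  CdoII CTACACGT/6: at [19, 31, 44, 82, 100, 129, 162, 172] ⇒ [25, 37, 50, 88, 106, 135, 168, 178]
  KluIV CTCT/1: at [40, 42, 52, 69, 108, 110, 112] ⇒ [41, 43, 53, 70, 109, 111, 113]
  DwuIV CAGTGC/4: at [8, 147, 156] ⇒ [12, 151, 160]

All cut coordinates (distinct, sorted): [12, 25, 37, 41, 43, 50, 53, 70, 88, 106, 109, 111, 113, 135, 151, 160, 168, 178]

Fragments:
  [0,12): 12 bp
  [12,25): 13 bp
  [25,37): 12 bp
  [37,41): 4 bp
  [41,43): 2 bp
  [43,50): 7 bp
  [50,53): 3 bp
  [53,70): 17 bp
  [70,88): 18 bp
  [88,106): 18 bp
  [106,109): 3 bp
  [109,111): 2 bp
  [111,113): 2 bp
  [113,135): 22 bp
  [135,151): 16 bp
  [151,160): 9 bp
  [160,168): 8 bp
  [168,178): 10 bp
  [178,182): 4 bp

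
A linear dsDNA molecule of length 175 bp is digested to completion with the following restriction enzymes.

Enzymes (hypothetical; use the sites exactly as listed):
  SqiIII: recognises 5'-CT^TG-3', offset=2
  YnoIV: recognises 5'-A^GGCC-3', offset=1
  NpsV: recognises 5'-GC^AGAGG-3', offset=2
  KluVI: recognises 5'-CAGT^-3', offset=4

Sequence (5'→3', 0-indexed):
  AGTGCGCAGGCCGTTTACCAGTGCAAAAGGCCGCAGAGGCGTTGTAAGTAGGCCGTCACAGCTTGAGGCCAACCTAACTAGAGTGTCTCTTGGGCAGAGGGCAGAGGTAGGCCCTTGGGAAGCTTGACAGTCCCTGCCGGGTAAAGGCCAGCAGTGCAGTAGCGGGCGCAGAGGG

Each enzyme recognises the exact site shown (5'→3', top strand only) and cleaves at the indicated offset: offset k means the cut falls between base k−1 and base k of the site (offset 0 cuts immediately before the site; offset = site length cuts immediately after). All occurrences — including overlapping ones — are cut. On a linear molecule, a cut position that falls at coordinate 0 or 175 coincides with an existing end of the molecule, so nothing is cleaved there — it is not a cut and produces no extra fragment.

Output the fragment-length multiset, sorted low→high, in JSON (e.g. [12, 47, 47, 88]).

Per-enzyme occurrences:
  SqiIII (CTTG, off=2): starts [61, 88, 113, 122] → cuts [63, 90, 115, 124]
  YnoIV (AGGCC, off=1): starts [7, 27, 49, 65, 108, 144] → cuts [8, 28, 50, 66, 109, 145]
  NpsV (GCAGAGG, off=2): starts [32, 93, 100, 167] → cuts [34, 95, 102, 169]
  KluVI (CAGT, off=4): starts [18, 127, 151, 156] → cuts [22, 131, 155, 160]

Pooled cuts: [8, 22, 28, 34, 50, 63, 66, 90, 95, 102, 109, 115, 124, 131, 145, 155, 160, 169]

Fragments:
  [0,8): 8 bp
  [8,22): 14 bp
  [22,28): 6 bp
  [28,34): 6 bp
  [34,50): 16 bp
  [50,63): 13 bp
  [63,66): 3 bp
  [66,90): 24 bp
  [90,95): 5 bp
  [95,102): 7 bp
  [102,109): 7 bp
  [109,115): 6 bp
  [115,124): 9 bp
  [124,131): 7 bp
  [131,145): 14 bp
  [145,155): 10 bp
  [155,160): 5 bp
  [160,169): 9 bp
  [169,175): 6 bp

[3,5,5,6,6,6,6,7,7,7,8,9,9,10,13,14,14,16,24]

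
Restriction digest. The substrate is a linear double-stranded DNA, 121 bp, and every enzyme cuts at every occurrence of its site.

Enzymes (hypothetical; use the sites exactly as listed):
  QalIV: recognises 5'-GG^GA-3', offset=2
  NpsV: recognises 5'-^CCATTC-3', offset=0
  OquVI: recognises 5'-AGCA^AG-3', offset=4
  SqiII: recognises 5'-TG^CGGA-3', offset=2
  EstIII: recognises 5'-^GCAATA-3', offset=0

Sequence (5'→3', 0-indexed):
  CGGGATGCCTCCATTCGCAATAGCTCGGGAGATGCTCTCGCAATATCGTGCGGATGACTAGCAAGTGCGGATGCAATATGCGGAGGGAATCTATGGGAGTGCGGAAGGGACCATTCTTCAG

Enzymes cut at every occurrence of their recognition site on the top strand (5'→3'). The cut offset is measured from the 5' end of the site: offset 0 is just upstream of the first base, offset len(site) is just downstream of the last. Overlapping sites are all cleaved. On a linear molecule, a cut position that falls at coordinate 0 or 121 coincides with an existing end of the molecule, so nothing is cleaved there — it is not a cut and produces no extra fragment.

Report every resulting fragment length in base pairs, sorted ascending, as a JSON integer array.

Per-enzyme occurrences:
  QalIV GGGA/2: at [1, 26, 84, 94, 106] ⇒ [3, 28, 86, 96, 108]
  NpsV CCATTC/0: at [10, 110] ⇒ [10, 110]
  OquVI AGCAAG/4: at [59] ⇒ [63]
  SqiII TGCGGA/2: at [48, 65, 78, 99] ⇒ [50, 67, 80, 101]
  EstIII GCAATA/0: at [16, 39, 72] ⇒ [16, 39, 72]

Pooled cuts: [3, 10, 16, 28, 39, 50, 63, 67, 72, 80, 86, 96, 101, 108, 110]

Fragments:
  [0,3): 3 bp
  [3,10): 7 bp
  [10,16): 6 bp
  [16,28): 12 bp
  [28,39): 11 bp
  [39,50): 11 bp
  [50,63): 13 bp
  [63,67): 4 bp
  [67,72): 5 bp
  [72,80): 8 bp
  [80,86): 6 bp
  [86,96): 10 bp
  [96,101): 5 bp
  [101,108): 7 bp
  [108,110): 2 bp
  [110,121): 11 bp

[2,3,4,5,5,6,6,7,7,8,10,11,11,11,12,13]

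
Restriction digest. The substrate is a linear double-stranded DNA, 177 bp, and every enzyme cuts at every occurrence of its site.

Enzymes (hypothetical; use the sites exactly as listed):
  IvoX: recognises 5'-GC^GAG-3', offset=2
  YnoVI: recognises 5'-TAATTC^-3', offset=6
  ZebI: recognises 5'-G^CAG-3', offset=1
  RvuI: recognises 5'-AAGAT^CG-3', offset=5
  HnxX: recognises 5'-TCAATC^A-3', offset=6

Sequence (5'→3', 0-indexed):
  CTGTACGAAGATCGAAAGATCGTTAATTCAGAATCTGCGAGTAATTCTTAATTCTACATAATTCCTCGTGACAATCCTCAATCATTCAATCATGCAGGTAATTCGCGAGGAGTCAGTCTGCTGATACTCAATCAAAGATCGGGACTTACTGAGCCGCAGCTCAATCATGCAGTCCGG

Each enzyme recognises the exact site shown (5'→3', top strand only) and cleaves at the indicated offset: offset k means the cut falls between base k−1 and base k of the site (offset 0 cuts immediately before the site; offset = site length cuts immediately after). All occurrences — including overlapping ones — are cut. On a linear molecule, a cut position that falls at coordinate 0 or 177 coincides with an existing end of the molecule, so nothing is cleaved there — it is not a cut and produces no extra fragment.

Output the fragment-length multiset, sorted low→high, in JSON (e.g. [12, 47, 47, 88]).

[2,3,3,6,7,8,8,8,9,9,9,10,10,10,12,17,19,27]

Per-enzyme occurrences:
  IvoX (GCGAG, off=2): starts [36, 104] → cuts [38, 106]
  YnoVI (TAATTC, off=6): starts [23, 41, 48, 58, 98] → cuts [29, 47, 54, 64, 104]
  ZebI (GCAG, off=1): starts [93, 155, 168] → cuts [94, 156, 169]
  RvuI (AAGATCG, off=5): starts [7, 15, 134] → cuts [12, 20, 139]
  HnxX (TCAATCA, off=6): starts [77, 85, 127, 160] → cuts [83, 91, 133, 166]

Pooled cuts: [12, 20, 29, 38, 47, 54, 64, 83, 91, 94, 104, 106, 133, 139, 156, 166, 169]

Fragment lengths:
  [0,12): 12 bp
  [12,20): 8 bp
  [20,29): 9 bp
  [29,38): 9 bp
  [38,47): 9 bp
  [47,54): 7 bp
  [54,64): 10 bp
  [64,83): 19 bp
  [83,91): 8 bp
  [91,94): 3 bp
  [94,104): 10 bp
  [104,106): 2 bp
  [106,133): 27 bp
  [133,139): 6 bp
  [139,156): 17 bp
  [156,166): 10 bp
  [166,169): 3 bp
  [169,177): 8 bp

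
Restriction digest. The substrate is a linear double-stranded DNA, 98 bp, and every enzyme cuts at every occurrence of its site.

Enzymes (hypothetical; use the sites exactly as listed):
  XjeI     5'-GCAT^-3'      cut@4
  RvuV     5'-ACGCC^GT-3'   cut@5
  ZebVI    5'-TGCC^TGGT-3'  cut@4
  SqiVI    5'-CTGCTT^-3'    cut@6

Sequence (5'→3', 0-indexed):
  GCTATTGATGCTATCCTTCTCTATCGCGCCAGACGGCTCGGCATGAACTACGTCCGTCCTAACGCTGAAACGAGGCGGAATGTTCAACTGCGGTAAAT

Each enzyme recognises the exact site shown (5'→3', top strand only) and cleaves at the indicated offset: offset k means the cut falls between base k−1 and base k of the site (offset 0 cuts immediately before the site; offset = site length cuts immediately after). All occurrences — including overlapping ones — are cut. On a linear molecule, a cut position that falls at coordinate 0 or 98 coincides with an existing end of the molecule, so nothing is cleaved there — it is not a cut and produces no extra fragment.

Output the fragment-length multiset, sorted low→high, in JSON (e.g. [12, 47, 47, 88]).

Per-enzyme occurrences:
  XjeI (GCAT, off=4): starts [40] → cuts [44]
  RvuV (ACGCCGT, off=5): no sites
  ZebVI (TGCCTGGT, off=4): no sites
  SqiVI (CTGCTT, off=6): no sites

All cut coordinates (distinct, sorted): [44]

Fragment lengths:
  [0,44): 44 bp
  [44,98): 54 bp

[44,54]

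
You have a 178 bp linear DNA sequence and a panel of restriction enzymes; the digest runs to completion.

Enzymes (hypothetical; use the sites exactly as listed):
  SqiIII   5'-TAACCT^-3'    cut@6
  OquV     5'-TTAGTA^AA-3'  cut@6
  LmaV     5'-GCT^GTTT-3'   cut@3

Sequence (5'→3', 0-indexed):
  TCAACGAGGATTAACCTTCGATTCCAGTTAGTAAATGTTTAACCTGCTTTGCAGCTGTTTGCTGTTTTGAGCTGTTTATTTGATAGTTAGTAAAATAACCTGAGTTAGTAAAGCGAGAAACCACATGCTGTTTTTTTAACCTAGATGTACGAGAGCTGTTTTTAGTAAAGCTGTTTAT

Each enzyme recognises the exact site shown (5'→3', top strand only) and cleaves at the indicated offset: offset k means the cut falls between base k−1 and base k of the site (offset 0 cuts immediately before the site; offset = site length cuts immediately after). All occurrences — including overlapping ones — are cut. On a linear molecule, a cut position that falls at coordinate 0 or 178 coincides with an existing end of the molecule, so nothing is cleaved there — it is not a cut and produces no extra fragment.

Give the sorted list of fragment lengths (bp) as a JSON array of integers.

[5,6,7,9,9,10,10,11,12,13,15,16,17,19,19]

Per-enzyme occurrences:
  SqiIII TAACCT/6: at [11, 39, 95, 136] ⇒ [17, 45, 101, 142]
  OquV TTAGTAAA/6: at [27, 86, 104, 161] ⇒ [33, 92, 110, 167]
  LmaV GCTGTTT/3: at [53, 60, 70, 126, 154, 169] ⇒ [56, 63, 73, 129, 157, 172]

All cut coordinates (distinct, sorted): [17, 33, 45, 56, 63, 73, 92, 101, 110, 129, 142, 157, 167, 172]

Fragments:
  [0,17): 17 bp
  [17,33): 16 bp
  [33,45): 12 bp
  [45,56): 11 bp
  [56,63): 7 bp
  [63,73): 10 bp
  [73,92): 19 bp
  [92,101): 9 bp
  [101,110): 9 bp
  [110,129): 19 bp
  [129,142): 13 bp
  [142,157): 15 bp
  [157,167): 10 bp
  [167,172): 5 bp
  [172,178): 6 bp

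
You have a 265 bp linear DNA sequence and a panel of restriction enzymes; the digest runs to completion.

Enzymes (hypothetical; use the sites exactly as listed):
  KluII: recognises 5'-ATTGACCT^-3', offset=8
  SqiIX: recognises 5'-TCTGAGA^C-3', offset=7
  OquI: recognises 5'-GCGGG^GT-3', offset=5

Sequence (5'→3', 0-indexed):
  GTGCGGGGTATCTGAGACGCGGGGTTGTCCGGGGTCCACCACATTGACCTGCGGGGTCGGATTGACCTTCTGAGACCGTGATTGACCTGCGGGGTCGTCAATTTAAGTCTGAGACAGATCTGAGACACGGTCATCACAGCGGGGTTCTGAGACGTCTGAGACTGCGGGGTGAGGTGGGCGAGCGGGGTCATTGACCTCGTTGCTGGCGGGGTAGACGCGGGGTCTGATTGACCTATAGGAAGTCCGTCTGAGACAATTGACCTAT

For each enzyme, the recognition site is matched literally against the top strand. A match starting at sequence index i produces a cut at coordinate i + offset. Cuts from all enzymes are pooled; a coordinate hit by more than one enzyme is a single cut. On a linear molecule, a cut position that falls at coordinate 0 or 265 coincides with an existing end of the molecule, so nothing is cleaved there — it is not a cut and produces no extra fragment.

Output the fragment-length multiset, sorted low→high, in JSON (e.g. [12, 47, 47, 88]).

Per-enzyme occurrences:
  KluII (ATTGACCT, off=8): starts [42, 60, 80, 189, 226, 255] → cuts [50, 68, 88, 197, 234, 263]
  SqiIX (TCTGAGAC, off=7): starts [10, 68, 107, 118, 145, 154, 246] → cuts [17, 75, 114, 125, 152, 161, 253]
  OquI (GCGGGGT, off=5): starts [2, 18, 50, 88, 138, 163, 181, 205, 216] → cuts [7, 23, 55, 93, 143, 168, 186, 210, 221]

Pooled cuts: [7, 17, 23, 50, 55, 68, 75, 88, 93, 114, 125, 143, 152, 161, 168, 186, 197, 210, 221, 234, 253, 263]

Fragment lengths:
  [0,7): 7 bp
  [7,17): 10 bp
  [17,23): 6 bp
  [23,50): 27 bp
  [50,55): 5 bp
  [55,68): 13 bp
  [68,75): 7 bp
  [75,88): 13 bp
  [88,93): 5 bp
  [93,114): 21 bp
  [114,125): 11 bp
  [125,143): 18 bp
  [143,152): 9 bp
  [152,161): 9 bp
  [161,168): 7 bp
  [168,186): 18 bp
  [186,197): 11 bp
  [197,210): 13 bp
  [210,221): 11 bp
  [221,234): 13 bp
  [234,253): 19 bp
  [253,263): 10 bp
  [263,265): 2 bp

[2,5,5,6,7,7,7,9,9,10,10,11,11,11,13,13,13,13,18,18,19,21,27]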